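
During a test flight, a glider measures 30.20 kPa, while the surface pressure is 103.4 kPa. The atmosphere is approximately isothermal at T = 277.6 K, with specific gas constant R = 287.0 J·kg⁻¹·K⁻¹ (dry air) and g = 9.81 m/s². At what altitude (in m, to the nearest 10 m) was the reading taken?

Scale height: H = RT/g = 287.0 × 277.6 / 9.81 = 8121.4 m.
Invert the barometric formula: z = H ln(P₀/P).
P₀/P = 103.4/30.20 = 3.4238; ln(3.4238) = 1.2308.
z = 8121.4 × 1.2308 = 9995.8 m.

z ≈ 10000 m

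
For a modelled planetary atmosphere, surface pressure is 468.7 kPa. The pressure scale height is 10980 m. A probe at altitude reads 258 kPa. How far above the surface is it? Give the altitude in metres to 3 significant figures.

Invert the barometric formula: z = H ln(P₀/P).
P₀/P = 468.7/258 = 1.8167; ln(1.8167) = 0.59702.
z = 10980 × 0.59702 = 6555.3 m.

z ≈ 6560 m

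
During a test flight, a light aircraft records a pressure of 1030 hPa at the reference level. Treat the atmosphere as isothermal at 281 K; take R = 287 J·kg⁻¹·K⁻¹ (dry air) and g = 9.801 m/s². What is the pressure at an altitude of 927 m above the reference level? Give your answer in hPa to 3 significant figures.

Scale height: H = RT/g = 287 × 281 / 9.801 = 8228.4 m.
Barometric formula: P = P₀ exp(−z/H).
z/H = 927.00/8228.4 = 0.11266; exp(−0.11266) = 0.89345.
P = 1030 × 0.89345 = 920.25 hPa.

P ≈ 920 hPa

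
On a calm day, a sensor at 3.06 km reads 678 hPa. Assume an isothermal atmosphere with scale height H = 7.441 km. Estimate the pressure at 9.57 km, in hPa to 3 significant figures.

P ≈ 283 hPa

Between two levels, P₂ = P₁ exp(−Δz/H) with Δz = z₂ − z₁.
Δz = 9570.0 − 3060.0 = 6510.0 m; Δz/H = 6510.0/7441.0 = 0.87488.
P₂ = 678 × exp(−0.87488) = 678 × 0.41691 = 282.66 hPa.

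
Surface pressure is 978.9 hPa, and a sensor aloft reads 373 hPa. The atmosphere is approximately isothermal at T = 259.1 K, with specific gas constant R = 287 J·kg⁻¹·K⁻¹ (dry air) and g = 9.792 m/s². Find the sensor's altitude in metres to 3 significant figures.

Scale height: H = RT/g = 287 × 259.1 / 9.792 = 7594.1 m.
Invert the barometric formula: z = H ln(P₀/P).
P₀/P = 978.9/373 = 2.6244; ln(2.6244) = 0.96485.
z = 7594.1 × 0.96485 = 7327.2 m.

z ≈ 7330 m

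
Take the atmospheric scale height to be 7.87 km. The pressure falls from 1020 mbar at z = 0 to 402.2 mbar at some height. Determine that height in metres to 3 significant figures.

Invert the barometric formula: z = H ln(P₀/P).
P₀/P = 1020/402.2 = 2.5361; ln(2.5361) = 0.93063.
z = 7870.0 × 0.93063 = 7324.1 m.

z ≈ 7320 m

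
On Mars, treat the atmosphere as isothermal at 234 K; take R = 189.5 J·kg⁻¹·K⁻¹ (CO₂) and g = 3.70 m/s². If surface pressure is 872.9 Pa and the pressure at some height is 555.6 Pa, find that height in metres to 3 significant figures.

z ≈ 5410 m

Scale height: H = RT/g = 189.5 × 234 / 3.70 = 11985 m.
Invert the barometric formula: z = H ln(P₀/P).
P₀/P = 872.9/555.6 = 1.5711; ln(1.5711) = 0.45178.
z = 11985 × 0.45178 = 5414.6 m.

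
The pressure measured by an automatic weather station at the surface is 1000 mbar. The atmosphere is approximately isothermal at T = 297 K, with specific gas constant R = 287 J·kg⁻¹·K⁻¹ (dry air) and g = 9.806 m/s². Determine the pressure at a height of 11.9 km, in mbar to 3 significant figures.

Scale height: H = RT/g = 287 × 297 / 9.806 = 8692.5 m.
Barometric formula: P = P₀ exp(−z/H).
z/H = 11900/8692.5 = 1.3690; exp(−1.3690) = 0.25436.
P = 1000 × 0.25436 = 254.36 mbar.

P ≈ 254 mbar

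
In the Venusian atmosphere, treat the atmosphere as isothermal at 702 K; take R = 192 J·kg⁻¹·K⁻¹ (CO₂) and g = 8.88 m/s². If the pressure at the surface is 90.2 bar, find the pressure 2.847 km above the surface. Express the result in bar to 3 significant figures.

P ≈ 74.8 bar

Scale height: H = RT/g = 192 × 702 / 8.88 = 15178 m.
Barometric formula: P = P₀ exp(−z/H).
z/H = 2847.0/15178 = 0.18757; exp(−0.18757) = 0.82897.
P = 90.2 × 0.82897 = 74.773 bar.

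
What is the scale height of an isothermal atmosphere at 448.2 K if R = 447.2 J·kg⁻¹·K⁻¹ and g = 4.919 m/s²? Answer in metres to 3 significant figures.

H ≈ 40700 m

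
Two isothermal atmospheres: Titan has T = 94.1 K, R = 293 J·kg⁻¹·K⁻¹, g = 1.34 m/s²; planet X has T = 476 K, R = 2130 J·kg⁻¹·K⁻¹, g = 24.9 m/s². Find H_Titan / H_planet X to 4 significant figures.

H = RT/g for each body.
H_Titan = 293 × 94.1 / 1.34 = 20576 m.
H_planet X = 2130 × 476 / 24.9 = 40718 m.
H_Titan/H_planet X = 20576/40718 = 0.50533.

H_Titan/H_planet X ≈ 0.5053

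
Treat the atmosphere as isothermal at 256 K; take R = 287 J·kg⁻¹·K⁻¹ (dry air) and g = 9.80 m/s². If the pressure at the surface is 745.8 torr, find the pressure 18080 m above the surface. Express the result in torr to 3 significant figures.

P ≈ 66.9 torr

Scale height: H = RT/g = 287 × 256 / 9.80 = 7497.1 m.
Barometric formula: P = P₀ exp(−z/H).
z/H = 18080/7497.1 = 2.4116; exp(−2.4116) = 0.089672.
P = 745.8 × 0.089672 = 66.877 torr.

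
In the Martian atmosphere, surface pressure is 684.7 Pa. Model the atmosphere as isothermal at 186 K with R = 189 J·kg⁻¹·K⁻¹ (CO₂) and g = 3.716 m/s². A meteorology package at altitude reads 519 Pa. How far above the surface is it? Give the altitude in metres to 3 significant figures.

z ≈ 2620 m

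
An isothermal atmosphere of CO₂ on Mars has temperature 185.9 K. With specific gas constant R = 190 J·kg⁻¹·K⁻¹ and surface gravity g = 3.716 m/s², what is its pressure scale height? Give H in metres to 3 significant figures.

The scale height of an isothermal atmosphere is H = RT/g.
H = 190 × 185.9 / 3.716 = 35321/3.716 = 9505.1 m.

H ≈ 9510 m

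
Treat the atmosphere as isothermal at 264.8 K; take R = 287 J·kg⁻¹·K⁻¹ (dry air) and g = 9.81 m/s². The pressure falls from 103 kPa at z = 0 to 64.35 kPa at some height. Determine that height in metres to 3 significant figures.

z ≈ 3640 m

Scale height: H = RT/g = 287 × 264.8 / 9.81 = 7747.0 m.
Invert the barometric formula: z = H ln(P₀/P).
P₀/P = 103/64.35 = 1.6006; ln(1.6006) = 0.47038.
z = 7747.0 × 0.47038 = 3644.0 m.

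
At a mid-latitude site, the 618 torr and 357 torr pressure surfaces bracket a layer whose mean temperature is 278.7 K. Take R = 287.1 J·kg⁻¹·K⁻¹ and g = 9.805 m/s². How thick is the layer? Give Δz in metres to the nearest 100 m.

Hypsometric equation: Δz = (R T̄/g) ln(P₁/P₂).
R T̄/g = 287.1 × 278.7 / 9.805 = 8160.6 m.
ln(618/357) = ln(1.7311) = 0.54876.
Δz = 8160.6 × 0.54876 = 4478.2 m.

Δz ≈ 4500 m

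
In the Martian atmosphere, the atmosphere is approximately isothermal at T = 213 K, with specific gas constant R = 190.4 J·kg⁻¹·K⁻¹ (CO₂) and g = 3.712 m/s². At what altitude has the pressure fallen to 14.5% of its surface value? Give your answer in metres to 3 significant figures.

Scale height: H = RT/g = 190.4 × 213 / 3.712 = 10925 m.
Set P/P₀ = exp(−z/H) = 0.145, so z = −H ln(0.145).
−ln(0.145) = 1.9310; z = 10925 × 1.9310 = 21096 m.

z ≈ 21100 m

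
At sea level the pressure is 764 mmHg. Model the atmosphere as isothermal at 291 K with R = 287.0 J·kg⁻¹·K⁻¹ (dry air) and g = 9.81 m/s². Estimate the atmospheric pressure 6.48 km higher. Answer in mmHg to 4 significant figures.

Scale height: H = RT/g = 287.0 × 291 / 9.81 = 8513.5 m.
Barometric formula: P = P₀ exp(−z/H).
z/H = 6480.0/8513.5 = 0.76114; exp(−0.76114) = 0.46713.
P = 764 × 0.46713 = 356.89 mmHg.

P ≈ 356.9 mmHg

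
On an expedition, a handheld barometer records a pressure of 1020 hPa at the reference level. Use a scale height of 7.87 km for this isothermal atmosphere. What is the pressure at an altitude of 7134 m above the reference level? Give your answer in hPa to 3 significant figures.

P ≈ 412 hPa

Barometric formula: P = P₀ exp(−z/H).
z/H = 7134.0/7870.0 = 0.90648; exp(−0.90648) = 0.40394.
P = 1020 × 0.40394 = 412.02 hPa.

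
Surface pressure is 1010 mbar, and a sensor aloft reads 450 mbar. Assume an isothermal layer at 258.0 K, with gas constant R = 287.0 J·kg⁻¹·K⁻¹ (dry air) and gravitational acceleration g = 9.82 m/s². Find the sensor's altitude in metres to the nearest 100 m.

z ≈ 6100 m

Scale height: H = RT/g = 287.0 × 258.0 / 9.82 = 7540.3 m.
Invert the barometric formula: z = H ln(P₀/P).
P₀/P = 1010/450 = 2.2444; ln(2.2444) = 0.80844.
z = 7540.3 × 0.80844 = 6095.9 m.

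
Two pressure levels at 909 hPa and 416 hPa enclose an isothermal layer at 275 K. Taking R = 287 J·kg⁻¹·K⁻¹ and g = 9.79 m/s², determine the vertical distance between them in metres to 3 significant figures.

Δz ≈ 6300 m

Hypsometric equation: Δz = (R T̄/g) ln(P₁/P₂).
R T̄/g = 287 × 275 / 9.79 = 8061.8 m.
ln(909/416) = ln(2.1851) = 0.78166.
Δz = 8061.8 × 0.78166 = 6301.6 m.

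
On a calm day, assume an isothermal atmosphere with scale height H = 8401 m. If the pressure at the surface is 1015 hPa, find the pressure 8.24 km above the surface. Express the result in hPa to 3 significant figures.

P ≈ 381 hPa

Barometric formula: P = P₀ exp(−z/H).
z/H = 8240.0/8401.0 = 0.98084; exp(−0.98084) = 0.37500.
P = 1015 × 0.37500 = 380.62 hPa.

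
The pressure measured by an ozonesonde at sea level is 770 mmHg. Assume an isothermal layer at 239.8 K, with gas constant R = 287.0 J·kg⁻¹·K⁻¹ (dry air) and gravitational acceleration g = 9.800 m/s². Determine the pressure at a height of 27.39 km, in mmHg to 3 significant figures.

P ≈ 15.6 mmHg

Scale height: H = RT/g = 287.0 × 239.8 / 9.800 = 7022.7 m.
Barometric formula: P = P₀ exp(−z/H).
z/H = 27390/7022.7 = 3.9002; exp(−3.9002) = 0.020238.
P = 770 × 0.020238 = 15.583 mmHg.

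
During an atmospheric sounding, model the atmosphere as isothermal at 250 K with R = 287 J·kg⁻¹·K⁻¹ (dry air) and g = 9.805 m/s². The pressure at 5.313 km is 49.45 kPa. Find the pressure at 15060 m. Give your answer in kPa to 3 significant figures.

P ≈ 13.1 kPa

Scale height: H = RT/g = 287 × 250 / 9.805 = 7317.7 m.
Between two levels, P₂ = P₁ exp(−Δz/H) with Δz = z₂ − z₁.
Δz = 15060 − 5313.0 = 9747.0 m; Δz/H = 9747.0/7317.7 = 1.3320.
P₂ = 49.45 × exp(−1.3320) = 49.45 × 0.26395 = 13.052 kPa.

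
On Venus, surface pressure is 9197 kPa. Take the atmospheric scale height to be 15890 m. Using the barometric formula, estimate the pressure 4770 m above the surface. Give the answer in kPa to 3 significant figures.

Barometric formula: P = P₀ exp(−z/H).
z/H = 4770.0/15890 = 0.30019; exp(−0.30019) = 0.74068.
P = 9197 × 0.74068 = 6812.0 kPa.

P ≈ 6810 kPa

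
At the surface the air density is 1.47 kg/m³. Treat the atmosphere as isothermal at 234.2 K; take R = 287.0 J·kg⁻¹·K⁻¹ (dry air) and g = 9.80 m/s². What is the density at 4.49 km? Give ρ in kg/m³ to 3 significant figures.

Scale height: H = RT/g = 287.0 × 234.2 / 9.80 = 6858.7 m.
In an isothermal atmosphere, density decays like pressure: ρ = ρ₀ exp(−z/H).
z/H = 4490.0/6858.7 = 0.65464; exp(−0.65464) = 0.51963.
ρ = 1.47 × 0.51963 = 0.76386 kg/m³.

ρ ≈ 0.764 kg/m³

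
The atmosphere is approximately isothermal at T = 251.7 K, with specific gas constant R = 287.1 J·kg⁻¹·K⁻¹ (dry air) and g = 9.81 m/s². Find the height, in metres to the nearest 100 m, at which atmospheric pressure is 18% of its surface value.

z ≈ 12600 m

Scale height: H = RT/g = 287.1 × 251.7 / 9.81 = 7366.3 m.
Set P/P₀ = exp(−z/H) = 0.18, so z = −H ln(0.18).
−ln(0.18) = 1.7148; z = 7366.3 × 1.7148 = 12632 m.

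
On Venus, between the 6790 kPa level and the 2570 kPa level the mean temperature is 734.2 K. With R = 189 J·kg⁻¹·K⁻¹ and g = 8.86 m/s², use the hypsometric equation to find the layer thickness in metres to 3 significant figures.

Δz ≈ 15200 m

Hypsometric equation: Δz = (R T̄/g) ln(P₁/P₂).
R T̄/g = 189 × 734.2 / 8.86 = 15662 m.
ln(6790/2570) = ln(2.6420) = 0.97154.
Δz = 15662 × 0.97154 = 15216 m.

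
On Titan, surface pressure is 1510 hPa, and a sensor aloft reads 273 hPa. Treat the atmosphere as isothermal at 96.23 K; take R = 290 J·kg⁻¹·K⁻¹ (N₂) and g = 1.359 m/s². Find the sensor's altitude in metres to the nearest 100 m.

z ≈ 35100 m

Scale height: H = RT/g = 290 × 96.23 / 1.359 = 20535 m.
Invert the barometric formula: z = H ln(P₀/P).
P₀/P = 1510/273 = 5.5311; ln(5.5311) = 1.7104.
z = 20535 × 1.7104 = 35123 m.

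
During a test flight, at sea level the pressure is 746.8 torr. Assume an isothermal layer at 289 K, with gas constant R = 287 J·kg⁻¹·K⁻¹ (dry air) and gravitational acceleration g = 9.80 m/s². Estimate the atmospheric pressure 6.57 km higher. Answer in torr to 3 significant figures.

P ≈ 344 torr

Scale height: H = RT/g = 287 × 289 / 9.80 = 8463.6 m.
Barometric formula: P = P₀ exp(−z/H).
z/H = 6570.0/8463.6 = 0.77627; exp(−0.77627) = 0.46012.
P = 746.8 × 0.46012 = 343.62 torr.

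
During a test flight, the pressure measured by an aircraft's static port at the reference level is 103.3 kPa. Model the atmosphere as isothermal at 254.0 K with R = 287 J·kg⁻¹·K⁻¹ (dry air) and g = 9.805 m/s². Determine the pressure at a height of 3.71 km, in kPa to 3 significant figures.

P ≈ 62.7 kPa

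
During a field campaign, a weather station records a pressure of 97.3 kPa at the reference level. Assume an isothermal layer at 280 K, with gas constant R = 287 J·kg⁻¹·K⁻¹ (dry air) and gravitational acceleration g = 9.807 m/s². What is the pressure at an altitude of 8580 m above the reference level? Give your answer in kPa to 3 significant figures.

Scale height: H = RT/g = 287 × 280 / 9.807 = 8194.1 m.
Barometric formula: P = P₀ exp(−z/H).
z/H = 8580.0/8194.1 = 1.0471; exp(−1.0471) = 0.35095.
P = 97.3 × 0.35095 = 34.147 kPa.

P ≈ 34.1 kPa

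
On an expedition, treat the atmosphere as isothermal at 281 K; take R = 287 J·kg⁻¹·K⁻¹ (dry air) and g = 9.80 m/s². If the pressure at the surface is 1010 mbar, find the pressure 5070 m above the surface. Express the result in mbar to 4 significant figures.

Scale height: H = RT/g = 287 × 281 / 9.80 = 8229.3 m.
Barometric formula: P = P₀ exp(−z/H).
z/H = 5070.0/8229.3 = 0.61609; exp(−0.61609) = 0.54005.
P = 1010 × 0.54005 = 545.45 mbar.

P ≈ 545.5 mbar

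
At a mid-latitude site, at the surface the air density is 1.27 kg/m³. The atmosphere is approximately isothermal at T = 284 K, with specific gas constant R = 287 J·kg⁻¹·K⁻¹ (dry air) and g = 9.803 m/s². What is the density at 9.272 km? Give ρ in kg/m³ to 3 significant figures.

ρ ≈ 0.416 kg/m³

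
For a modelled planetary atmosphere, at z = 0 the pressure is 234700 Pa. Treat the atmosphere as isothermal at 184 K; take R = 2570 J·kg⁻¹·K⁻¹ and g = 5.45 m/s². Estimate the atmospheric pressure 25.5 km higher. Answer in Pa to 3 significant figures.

Scale height: H = RT/g = 2570 × 184 / 5.45 = 86767 m.
Barometric formula: P = P₀ exp(−z/H).
z/H = 25500/86767 = 0.29389; exp(−0.29389) = 0.74536.
P = 234700 × 0.74536 = 174940 Pa.

P ≈ 175000 Pa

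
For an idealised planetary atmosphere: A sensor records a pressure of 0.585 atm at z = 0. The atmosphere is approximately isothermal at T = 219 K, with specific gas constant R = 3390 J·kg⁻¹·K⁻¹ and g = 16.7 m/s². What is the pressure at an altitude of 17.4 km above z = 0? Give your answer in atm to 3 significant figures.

P ≈ 0.396 atm

Scale height: H = RT/g = 3390 × 219 / 16.7 = 44456 m.
Barometric formula: P = P₀ exp(−z/H).
z/H = 17400/44456 = 0.39140; exp(−0.39140) = 0.67611.
P = 0.585 × 0.67611 = 0.39552 atm.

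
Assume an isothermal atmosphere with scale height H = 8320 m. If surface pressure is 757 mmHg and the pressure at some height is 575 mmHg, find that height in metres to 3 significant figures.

Invert the barometric formula: z = H ln(P₀/P).
P₀/P = 757/575 = 1.3165; ln(1.3165) = 0.27498.
z = 8320.0 × 0.27498 = 2287.8 m.

z ≈ 2290 m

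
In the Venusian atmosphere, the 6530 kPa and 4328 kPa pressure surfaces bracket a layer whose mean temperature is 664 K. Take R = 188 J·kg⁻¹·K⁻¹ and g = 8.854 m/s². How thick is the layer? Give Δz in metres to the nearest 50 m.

Hypsometric equation: Δz = (R T̄/g) ln(P₁/P₂).
R T̄/g = 188 × 664 / 8.854 = 14099 m.
ln(6530/4328) = ln(1.5088) = 0.41131.
Δz = 14099 × 0.41131 = 5799.1 m.

Δz ≈ 5800 m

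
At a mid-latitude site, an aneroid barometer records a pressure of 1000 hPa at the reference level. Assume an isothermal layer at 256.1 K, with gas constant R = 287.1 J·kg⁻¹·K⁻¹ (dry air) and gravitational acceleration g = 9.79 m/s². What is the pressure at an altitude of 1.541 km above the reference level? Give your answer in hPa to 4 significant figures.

Scale height: H = RT/g = 287.1 × 256.1 / 9.79 = 7510.3 m.
Barometric formula: P = P₀ exp(−z/H).
z/H = 1541.0/7510.3 = 0.20518; exp(−0.20518) = 0.81450.
P = 1000 × 0.81450 = 814.50 hPa.

P ≈ 814.5 hPa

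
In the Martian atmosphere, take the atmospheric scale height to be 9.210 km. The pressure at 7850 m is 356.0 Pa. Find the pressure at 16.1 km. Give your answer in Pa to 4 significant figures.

P ≈ 145.4 Pa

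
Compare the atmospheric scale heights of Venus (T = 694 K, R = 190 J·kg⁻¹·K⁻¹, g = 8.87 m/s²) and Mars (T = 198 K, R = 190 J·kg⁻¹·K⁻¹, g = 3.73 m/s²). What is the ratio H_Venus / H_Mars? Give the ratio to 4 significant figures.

H = RT/g for each body.
H_Venus = 190 × 694 / 8.87 = 14866 m.
H_Mars = 190 × 198 / 3.73 = 10086 m.
H_Venus/H_Mars = 14866/10086 = 1.4739.

H_Venus/H_Mars ≈ 1.474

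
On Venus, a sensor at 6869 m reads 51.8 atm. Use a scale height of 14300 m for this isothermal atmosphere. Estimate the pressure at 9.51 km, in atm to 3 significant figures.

Between two levels, P₂ = P₁ exp(−Δz/H) with Δz = z₂ − z₁.
Δz = 9510.0 − 6869.0 = 2641.0 m; Δz/H = 2641.0/14300 = 0.18469.
P₂ = 51.8 × exp(−0.18469) = 51.8 × 0.83136 = 43.064 atm.

P ≈ 43.1 atm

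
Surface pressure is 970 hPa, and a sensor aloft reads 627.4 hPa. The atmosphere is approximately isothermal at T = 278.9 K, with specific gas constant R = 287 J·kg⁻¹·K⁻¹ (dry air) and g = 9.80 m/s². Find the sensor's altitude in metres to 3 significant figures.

Scale height: H = RT/g = 287 × 278.9 / 9.80 = 8167.8 m.
Invert the barometric formula: z = H ln(P₀/P).
P₀/P = 970/627.4 = 1.5461; ln(1.5461) = 0.43574.
z = 8167.8 × 0.43574 = 3559.0 m.

z ≈ 3560 m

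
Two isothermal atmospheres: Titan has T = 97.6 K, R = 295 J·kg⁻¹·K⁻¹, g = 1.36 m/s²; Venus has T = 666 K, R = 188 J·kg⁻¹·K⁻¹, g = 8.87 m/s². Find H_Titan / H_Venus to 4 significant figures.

H = RT/g for each body.
H_Titan = 295 × 97.6 / 1.36 = 21171 m.
H_Venus = 188 × 666 / 8.87 = 14116 m.
H_Titan/H_Venus = 21171/14116 = 1.4998.

H_Titan/H_Venus ≈ 1.500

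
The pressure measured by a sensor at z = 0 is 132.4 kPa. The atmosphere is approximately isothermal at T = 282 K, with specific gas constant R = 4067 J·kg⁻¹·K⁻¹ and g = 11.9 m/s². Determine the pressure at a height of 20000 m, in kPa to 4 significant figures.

Scale height: H = RT/g = 4067 × 282 / 11.9 = 96378 m.
Barometric formula: P = P₀ exp(−z/H).
z/H = 20000/96378 = 0.20752; exp(−0.20752) = 0.81260.
P = 132.4 × 0.81260 = 107.59 kPa.

P ≈ 107.6 kPa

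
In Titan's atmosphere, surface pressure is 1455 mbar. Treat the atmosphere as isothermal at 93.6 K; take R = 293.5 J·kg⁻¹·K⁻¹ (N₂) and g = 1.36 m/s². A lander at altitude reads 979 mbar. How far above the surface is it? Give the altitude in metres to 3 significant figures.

z ≈ 8000 m

Scale height: H = RT/g = 293.5 × 93.6 / 1.36 = 20200 m.
Invert the barometric formula: z = H ln(P₀/P).
P₀/P = 1455/979 = 1.4862; ln(1.4862) = 0.39622.
z = 20200 × 0.39622 = 8003.6 m.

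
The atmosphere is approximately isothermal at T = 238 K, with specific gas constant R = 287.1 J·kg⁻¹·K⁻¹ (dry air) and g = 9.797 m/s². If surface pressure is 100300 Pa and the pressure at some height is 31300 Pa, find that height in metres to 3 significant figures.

Scale height: H = RT/g = 287.1 × 238 / 9.797 = 6974.6 m.
Invert the barometric formula: z = H ln(P₀/P).
P₀/P = 100300/31300 = 3.2045; ln(3.2045) = 1.1646.
z = 6974.6 × 1.1646 = 8122.6 m.

z ≈ 8120 m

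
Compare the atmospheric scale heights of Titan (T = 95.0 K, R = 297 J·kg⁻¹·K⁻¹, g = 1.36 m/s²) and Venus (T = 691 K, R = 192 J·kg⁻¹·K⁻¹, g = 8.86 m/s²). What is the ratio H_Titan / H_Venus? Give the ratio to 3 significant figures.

H_Titan/H_Venus ≈ 1.39

H = RT/g for each body.
H_Titan = 297 × 95.0 / 1.36 = 20746 m.
H_Venus = 192 × 691 / 8.86 = 14974 m.
H_Titan/H_Venus = 20746/14974 = 1.3855.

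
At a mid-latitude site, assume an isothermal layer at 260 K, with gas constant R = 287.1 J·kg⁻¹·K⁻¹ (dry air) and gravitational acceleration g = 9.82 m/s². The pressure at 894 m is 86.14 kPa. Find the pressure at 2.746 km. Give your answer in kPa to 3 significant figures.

Scale height: H = RT/g = 287.1 × 260 / 9.82 = 7601.4 m.
Between two levels, P₂ = P₁ exp(−Δz/H) with Δz = z₂ − z₁.
Δz = 2746.0 − 894.00 = 1852.0 m; Δz/H = 1852.0/7601.4 = 0.24364.
P₂ = 86.14 × exp(−0.24364) = 86.14 × 0.78377 = 67.514 kPa.

P ≈ 67.5 kPa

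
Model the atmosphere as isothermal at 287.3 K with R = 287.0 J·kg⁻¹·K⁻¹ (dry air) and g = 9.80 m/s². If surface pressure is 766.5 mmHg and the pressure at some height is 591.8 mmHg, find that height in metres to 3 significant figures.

Scale height: H = RT/g = 287.0 × 287.3 / 9.80 = 8413.8 m.
Invert the barometric formula: z = H ln(P₀/P).
P₀/P = 766.5/591.8 = 1.2952; ln(1.2952) = 0.25867.
z = 8413.8 × 0.25867 = 2176.4 m.

z ≈ 2180 m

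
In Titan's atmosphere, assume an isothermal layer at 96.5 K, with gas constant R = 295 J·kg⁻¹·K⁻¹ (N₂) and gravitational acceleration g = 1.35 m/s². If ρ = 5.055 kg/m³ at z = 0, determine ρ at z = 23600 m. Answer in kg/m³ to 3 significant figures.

ρ ≈ 1.65 kg/m³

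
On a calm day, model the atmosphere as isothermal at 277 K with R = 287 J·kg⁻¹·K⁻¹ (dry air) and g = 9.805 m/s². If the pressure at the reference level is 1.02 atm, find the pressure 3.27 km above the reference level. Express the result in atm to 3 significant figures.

Scale height: H = RT/g = 287 × 277 / 9.805 = 8108.0 m.
Barometric formula: P = P₀ exp(−z/H).
z/H = 3270.0/8108.0 = 0.40331; exp(−0.40331) = 0.66810.
P = 1.02 × 0.66810 = 0.68146 atm.

P ≈ 0.681 atm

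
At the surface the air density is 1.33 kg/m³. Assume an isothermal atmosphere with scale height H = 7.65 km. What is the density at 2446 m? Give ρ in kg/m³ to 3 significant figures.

ρ ≈ 0.966 kg/m³

In an isothermal atmosphere, density decays like pressure: ρ = ρ₀ exp(−z/H).
z/H = 2446.0/7650.0 = 0.31974; exp(−0.31974) = 0.72634.
ρ = 1.33 × 0.72634 = 0.96603 kg/m³.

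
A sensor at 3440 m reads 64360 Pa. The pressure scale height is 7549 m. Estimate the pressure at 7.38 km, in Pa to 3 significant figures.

P ≈ 38200 Pa

Between two levels, P₂ = P₁ exp(−Δz/H) with Δz = z₂ − z₁.
Δz = 7380.0 − 3440.0 = 3940.0 m; Δz/H = 3940.0/7549.0 = 0.52192.
P₂ = 64360 × exp(−0.52192) = 64360 × 0.59338 = 38190 Pa.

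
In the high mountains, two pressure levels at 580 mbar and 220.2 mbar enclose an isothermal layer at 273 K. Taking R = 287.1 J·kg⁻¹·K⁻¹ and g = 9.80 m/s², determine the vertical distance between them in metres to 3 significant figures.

Hypsometric equation: Δz = (R T̄/g) ln(P₁/P₂).
R T̄/g = 287.1 × 273 / 9.80 = 7997.8 m.
ln(580/220.2) = ln(2.6340) = 0.96850.
Δz = 7997.8 × 0.96850 = 7745.9 m.

Δz ≈ 7750 m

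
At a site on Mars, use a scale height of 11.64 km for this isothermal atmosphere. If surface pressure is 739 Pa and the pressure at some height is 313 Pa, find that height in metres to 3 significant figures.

z ≈ 10000 m

Invert the barometric formula: z = H ln(P₀/P).
P₀/P = 739/313 = 2.3610; ln(2.3610) = 0.85909.
z = 11640 × 0.85909 = 9999.8 m.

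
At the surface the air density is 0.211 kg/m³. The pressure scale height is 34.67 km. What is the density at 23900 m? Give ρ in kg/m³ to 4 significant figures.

ρ ≈ 0.1059 kg/m³

In an isothermal atmosphere, density decays like pressure: ρ = ρ₀ exp(−z/H).
z/H = 23900/34670 = 0.68936; exp(−0.68936) = 0.50190.
ρ = 0.211 × 0.50190 = 0.10590 kg/m³.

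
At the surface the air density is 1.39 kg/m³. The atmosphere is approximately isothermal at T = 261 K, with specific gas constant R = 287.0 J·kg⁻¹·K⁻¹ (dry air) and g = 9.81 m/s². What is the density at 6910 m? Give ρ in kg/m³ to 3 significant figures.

ρ ≈ 0.562 kg/m³

Scale height: H = RT/g = 287.0 × 261 / 9.81 = 7635.8 m.
In an isothermal atmosphere, density decays like pressure: ρ = ρ₀ exp(−z/H).
z/H = 6910.0/7635.8 = 0.90495; exp(−0.90495) = 0.40456.
ρ = 1.39 × 0.40456 = 0.56234 kg/m³.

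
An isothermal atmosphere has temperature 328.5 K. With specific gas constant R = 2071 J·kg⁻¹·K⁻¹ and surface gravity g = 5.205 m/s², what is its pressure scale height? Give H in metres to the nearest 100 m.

H ≈ 130700 m

The scale height of an isothermal atmosphere is H = RT/g.
H = 2071 × 328.5 / 5.205 = 680320/5.205 = 130710 m.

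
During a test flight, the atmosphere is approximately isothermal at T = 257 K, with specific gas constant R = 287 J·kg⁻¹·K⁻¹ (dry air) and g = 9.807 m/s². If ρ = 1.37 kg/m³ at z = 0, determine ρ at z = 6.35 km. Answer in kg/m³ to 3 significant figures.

ρ ≈ 0.589 kg/m³

Scale height: H = RT/g = 287 × 257 / 9.807 = 7521.1 m.
In an isothermal atmosphere, density decays like pressure: ρ = ρ₀ exp(−z/H).
z/H = 6350.0/7521.1 = 0.84429; exp(−0.84429) = 0.42986.
ρ = 1.37 × 0.42986 = 0.58891 kg/m³.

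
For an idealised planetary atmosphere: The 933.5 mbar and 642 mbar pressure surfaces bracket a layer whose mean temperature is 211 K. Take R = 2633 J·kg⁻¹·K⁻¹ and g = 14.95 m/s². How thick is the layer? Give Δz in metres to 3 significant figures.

Hypsometric equation: Δz = (R T̄/g) ln(P₁/P₂).
R T̄/g = 2633 × 211 / 14.95 = 37161 m.
ln(933.5/642) = ln(1.4540) = 0.37432.
Δz = 37161 × 0.37432 = 13910 m.

Δz ≈ 13900 m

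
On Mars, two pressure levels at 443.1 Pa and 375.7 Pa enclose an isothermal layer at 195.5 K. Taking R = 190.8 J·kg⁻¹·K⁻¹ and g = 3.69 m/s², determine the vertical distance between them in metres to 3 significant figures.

Δz ≈ 1670 m

Hypsometric equation: Δz = (R T̄/g) ln(P₁/P₂).
R T̄/g = 190.8 × 195.5 / 3.69 = 10109 m.
ln(443.1/375.7) = ln(1.1794) = 0.16501.
Δz = 10109 × 0.16501 = 1668.1 m.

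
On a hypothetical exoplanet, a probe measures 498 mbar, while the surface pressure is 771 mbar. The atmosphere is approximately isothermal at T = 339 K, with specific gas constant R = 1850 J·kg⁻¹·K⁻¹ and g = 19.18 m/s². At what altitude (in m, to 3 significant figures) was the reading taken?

z ≈ 14300 m

Scale height: H = RT/g = 1850 × 339 / 19.18 = 32698 m.
Invert the barometric formula: z = H ln(P₀/P).
P₀/P = 771/498 = 1.5482; ln(1.5482) = 0.43709.
z = 32698 × 0.43709 = 14292 m.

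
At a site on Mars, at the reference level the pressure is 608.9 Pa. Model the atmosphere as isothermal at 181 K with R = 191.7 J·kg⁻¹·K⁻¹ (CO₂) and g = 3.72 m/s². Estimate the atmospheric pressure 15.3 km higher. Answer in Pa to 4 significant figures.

Scale height: H = RT/g = 191.7 × 181 / 3.72 = 9327.3 m.
Barometric formula: P = P₀ exp(−z/H).
z/H = 15300/9327.3 = 1.6403; exp(−1.6403) = 0.19392.
P = 608.9 × 0.19392 = 118.08 Pa.

P ≈ 118.1 Pa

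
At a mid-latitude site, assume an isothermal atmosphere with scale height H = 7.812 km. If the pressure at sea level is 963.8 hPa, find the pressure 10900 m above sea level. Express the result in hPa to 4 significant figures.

Barometric formula: P = P₀ exp(−z/H).
z/H = 10900/7812.0 = 1.3953; exp(−1.3953) = 0.24776.
P = 963.8 × 0.24776 = 238.79 hPa.

P ≈ 238.8 hPa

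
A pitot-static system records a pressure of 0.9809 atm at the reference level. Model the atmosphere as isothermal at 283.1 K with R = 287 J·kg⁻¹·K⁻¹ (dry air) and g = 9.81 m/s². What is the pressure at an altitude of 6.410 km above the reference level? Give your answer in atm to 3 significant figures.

Scale height: H = RT/g = 287 × 283.1 / 9.81 = 8282.3 m.
Barometric formula: P = P₀ exp(−z/H).
z/H = 6410.0/8282.3 = 0.77394; exp(−0.77394) = 0.46119.
P = 0.9809 × 0.46119 = 0.45238 atm.

P ≈ 0.452 atm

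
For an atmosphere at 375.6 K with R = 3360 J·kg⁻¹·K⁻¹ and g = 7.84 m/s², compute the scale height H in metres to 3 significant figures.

The scale height of an isothermal atmosphere is H = RT/g.
H = 3360 × 375.6 / 7.84 = 1262000/7.84 = 160970 m.

H ≈ 161000 m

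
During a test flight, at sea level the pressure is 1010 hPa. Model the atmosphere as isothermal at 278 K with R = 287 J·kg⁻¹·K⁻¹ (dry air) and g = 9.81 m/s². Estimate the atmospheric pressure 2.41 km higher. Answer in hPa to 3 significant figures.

P ≈ 751 hPa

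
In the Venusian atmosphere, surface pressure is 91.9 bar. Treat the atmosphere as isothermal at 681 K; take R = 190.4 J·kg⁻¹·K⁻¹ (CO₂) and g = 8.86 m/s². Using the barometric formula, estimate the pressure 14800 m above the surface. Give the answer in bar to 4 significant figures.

Scale height: H = RT/g = 190.4 × 681 / 8.86 = 14635 m.
Barometric formula: P = P₀ exp(−z/H).
z/H = 14800/14635 = 1.0113; exp(−1.0113) = 0.36375.
P = 91.9 × 0.36375 = 33.429 bar.

P ≈ 33.43 bar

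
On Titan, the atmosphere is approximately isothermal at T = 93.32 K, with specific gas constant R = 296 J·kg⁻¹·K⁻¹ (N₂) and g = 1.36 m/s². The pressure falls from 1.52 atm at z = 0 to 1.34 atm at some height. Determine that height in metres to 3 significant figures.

Scale height: H = RT/g = 296 × 93.32 / 1.36 = 20311 m.
Invert the barometric formula: z = H ln(P₀/P).
P₀/P = 1.52/1.34 = 1.1343; ln(1.1343) = 0.12602.
z = 20311 × 0.12602 = 2559.6 m.

z ≈ 2560 m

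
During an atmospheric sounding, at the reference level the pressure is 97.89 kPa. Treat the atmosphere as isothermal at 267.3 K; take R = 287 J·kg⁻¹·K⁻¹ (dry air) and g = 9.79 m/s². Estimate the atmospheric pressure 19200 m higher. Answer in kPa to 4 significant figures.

Scale height: H = RT/g = 287 × 267.3 / 9.79 = 7836.1 m.
Barometric formula: P = P₀ exp(−z/H).
z/H = 19200/7836.1 = 2.4502; exp(−2.4502) = 0.086276.
P = 97.89 × 0.086276 = 8.4456 kPa.

P ≈ 8.446 kPa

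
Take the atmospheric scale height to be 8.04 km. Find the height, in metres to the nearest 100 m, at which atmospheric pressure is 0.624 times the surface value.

z ≈ 3800 m

Set P/P₀ = exp(−z/H) = 0.624, so z = −H ln(0.624).
−ln(0.624) = 0.47160; z = 8040.0 × 0.47160 = 3791.7 m.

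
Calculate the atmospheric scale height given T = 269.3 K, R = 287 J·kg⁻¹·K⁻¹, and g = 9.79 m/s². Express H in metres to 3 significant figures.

The scale height of an isothermal atmosphere is H = RT/g.
H = 287 × 269.3 / 9.79 = 77289/9.79 = 7894.7 m.

H ≈ 7890 m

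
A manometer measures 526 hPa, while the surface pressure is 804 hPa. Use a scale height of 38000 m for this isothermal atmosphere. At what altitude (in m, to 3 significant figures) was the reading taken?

z ≈ 16100 m

Invert the barometric formula: z = H ln(P₀/P).
P₀/P = 804/526 = 1.5285; ln(1.5285) = 0.42429.
z = 38000 × 0.42429 = 16123 m.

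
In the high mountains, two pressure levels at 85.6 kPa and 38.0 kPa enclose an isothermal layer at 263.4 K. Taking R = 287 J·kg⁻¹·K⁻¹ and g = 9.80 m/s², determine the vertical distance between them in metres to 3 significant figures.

Δz ≈ 6260 m

Hypsometric equation: Δz = (R T̄/g) ln(P₁/P₂).
R T̄/g = 287 × 263.4 / 9.80 = 7713.9 m.
ln(85.6/38.0) = ln(2.2526) = 0.81209.
Δz = 7713.9 × 0.81209 = 6264.4 m.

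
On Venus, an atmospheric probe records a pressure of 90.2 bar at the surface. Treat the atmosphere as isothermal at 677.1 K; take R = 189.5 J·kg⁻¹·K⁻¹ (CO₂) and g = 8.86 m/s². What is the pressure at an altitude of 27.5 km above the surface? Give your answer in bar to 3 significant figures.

P ≈ 13.5 bar

Scale height: H = RT/g = 189.5 × 677.1 / 8.86 = 14482 m.
Barometric formula: P = P₀ exp(−z/H).
z/H = 27500/14482 = 1.8989; exp(−1.8989) = 0.14973.
P = 90.2 × 0.14973 = 13.506 bar.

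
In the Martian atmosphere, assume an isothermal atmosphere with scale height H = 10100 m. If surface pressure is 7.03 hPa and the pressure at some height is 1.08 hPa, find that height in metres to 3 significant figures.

Invert the barometric formula: z = H ln(P₀/P).
P₀/P = 7.03/1.08 = 6.5093; ln(6.5093) = 1.8732.
z = 10100 × 1.8732 = 18919 m.

z ≈ 18900 m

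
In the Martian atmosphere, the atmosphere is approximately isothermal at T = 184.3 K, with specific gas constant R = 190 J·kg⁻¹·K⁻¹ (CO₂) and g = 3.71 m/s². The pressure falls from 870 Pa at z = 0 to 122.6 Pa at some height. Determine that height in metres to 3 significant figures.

Scale height: H = RT/g = 190 × 184.3 / 3.71 = 9438.5 m.
Invert the barometric formula: z = H ln(P₀/P).
P₀/P = 870/122.6 = 7.0962; ln(7.0962) = 1.9596.
z = 9438.5 × 1.9596 = 18496 m.

z ≈ 18500 m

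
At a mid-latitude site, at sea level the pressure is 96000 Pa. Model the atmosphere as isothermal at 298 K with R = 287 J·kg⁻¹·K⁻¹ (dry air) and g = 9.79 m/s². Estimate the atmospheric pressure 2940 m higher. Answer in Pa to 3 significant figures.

P ≈ 68600 Pa

Scale height: H = RT/g = 287 × 298 / 9.79 = 8736.1 m.
Barometric formula: P = P₀ exp(−z/H).
z/H = 2940.0/8736.1 = 0.33653; exp(−0.33653) = 0.71424.
P = 96000 × 0.71424 = 68567 Pa.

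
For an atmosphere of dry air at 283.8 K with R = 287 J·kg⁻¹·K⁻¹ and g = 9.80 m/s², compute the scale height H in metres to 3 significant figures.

The scale height of an isothermal atmosphere is H = RT/g.
H = 287 × 283.8 / 9.80 = 81451/9.80 = 8311.3 m.

H ≈ 8310 m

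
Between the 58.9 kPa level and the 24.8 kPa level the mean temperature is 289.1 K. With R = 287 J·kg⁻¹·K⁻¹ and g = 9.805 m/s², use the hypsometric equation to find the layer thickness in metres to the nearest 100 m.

Δz ≈ 7300 m

Hypsometric equation: Δz = (R T̄/g) ln(P₁/P₂).
R T̄/g = 287 × 289.1 / 9.805 = 8462.2 m.
ln(58.9/24.8) = ln(2.3750) = 0.86500.
Δz = 8462.2 × 0.86500 = 7319.8 m.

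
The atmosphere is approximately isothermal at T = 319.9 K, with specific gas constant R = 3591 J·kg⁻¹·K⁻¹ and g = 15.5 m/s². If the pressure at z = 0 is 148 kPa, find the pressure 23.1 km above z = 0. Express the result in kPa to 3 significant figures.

P ≈ 108 kPa

Scale height: H = RT/g = 3591 × 319.9 / 15.5 = 74114 m.
Barometric formula: P = P₀ exp(−z/H).
z/H = 23100/74114 = 0.31168; exp(−0.31168) = 0.73222.
P = 148 × 0.73222 = 108.37 kPa.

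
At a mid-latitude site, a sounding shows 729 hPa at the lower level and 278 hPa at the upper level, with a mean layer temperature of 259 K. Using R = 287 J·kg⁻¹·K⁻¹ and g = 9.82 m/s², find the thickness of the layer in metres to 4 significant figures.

Hypsometric equation: Δz = (R T̄/g) ln(P₁/P₂).
R T̄/g = 287 × 259 / 9.82 = 7569.6 m.
ln(729/278) = ln(2.6223) = 0.96405.
Δz = 7569.6 × 0.96405 = 7297.5 m.

Δz ≈ 7297 m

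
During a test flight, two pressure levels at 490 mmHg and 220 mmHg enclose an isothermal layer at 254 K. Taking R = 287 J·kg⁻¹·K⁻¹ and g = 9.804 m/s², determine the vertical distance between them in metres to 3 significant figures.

Δz ≈ 5950 m

Hypsometric equation: Δz = (R T̄/g) ln(P₁/P₂).
R T̄/g = 287 × 254 / 9.804 = 7435.5 m.
ln(490/220) = ln(2.2273) = 0.80079.
Δz = 7435.5 × 0.80079 = 5954.3 m.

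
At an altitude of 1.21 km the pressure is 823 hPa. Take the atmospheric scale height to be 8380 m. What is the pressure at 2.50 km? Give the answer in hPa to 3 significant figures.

Between two levels, P₂ = P₁ exp(−Δz/H) with Δz = z₂ − z₁.
Δz = 2500.0 − 1210.0 = 1290.0 m; Δz/H = 1290.0/8380.0 = 0.15394.
P₂ = 823 × exp(−0.15394) = 823 × 0.85732 = 705.57 hPa.

P ≈ 706 hPa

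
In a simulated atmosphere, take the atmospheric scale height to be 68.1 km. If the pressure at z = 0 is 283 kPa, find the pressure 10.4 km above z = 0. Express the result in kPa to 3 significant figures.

Barometric formula: P = P₀ exp(−z/H).
z/H = 10400/68100 = 0.15272; exp(−0.15272) = 0.85837.
P = 283 × 0.85837 = 242.92 kPa.

P ≈ 243 kPa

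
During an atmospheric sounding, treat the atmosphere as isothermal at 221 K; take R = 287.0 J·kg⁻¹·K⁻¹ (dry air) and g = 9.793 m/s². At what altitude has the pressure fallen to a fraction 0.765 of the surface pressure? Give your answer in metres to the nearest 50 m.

Scale height: H = RT/g = 287.0 × 221 / 9.793 = 6476.8 m.
Set P/P₀ = exp(−z/H) = 0.765, so z = −H ln(0.765).
−ln(0.765) = 0.26788; z = 6476.8 × 0.26788 = 1735.0 m.

z ≈ 1750 m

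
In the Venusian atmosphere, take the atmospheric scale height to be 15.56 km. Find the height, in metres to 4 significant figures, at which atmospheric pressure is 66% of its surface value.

z ≈ 6465 m

Set P/P₀ = exp(−z/H) = 0.66, so z = −H ln(0.66).
−ln(0.66) = 0.41552; z = 15560 × 0.41552 = 6465.5 m.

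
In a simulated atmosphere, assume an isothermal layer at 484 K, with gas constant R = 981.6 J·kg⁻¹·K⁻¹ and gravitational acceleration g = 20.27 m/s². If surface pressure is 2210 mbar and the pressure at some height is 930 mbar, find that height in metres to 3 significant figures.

Scale height: H = RT/g = 981.6 × 484 / 20.27 = 23438 m.
Invert the barometric formula: z = H ln(P₀/P).
P₀/P = 2210/930 = 2.3763; ln(2.3763) = 0.86554.
z = 23438 × 0.86554 = 20287 m.

z ≈ 20300 m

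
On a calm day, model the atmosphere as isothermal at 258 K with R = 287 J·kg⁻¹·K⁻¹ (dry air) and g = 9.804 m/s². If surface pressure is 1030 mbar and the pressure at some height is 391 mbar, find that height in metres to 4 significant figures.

z ≈ 7316 m

Scale height: H = RT/g = 287 × 258 / 9.804 = 7552.6 m.
Invert the barometric formula: z = H ln(P₀/P).
P₀/P = 1030/391 = 2.6343; ln(2.6343) = 0.96862.
z = 7552.6 × 0.96862 = 7315.6 m.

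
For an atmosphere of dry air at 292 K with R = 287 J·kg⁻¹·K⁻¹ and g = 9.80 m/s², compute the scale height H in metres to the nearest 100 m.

The scale height of an isothermal atmosphere is H = RT/g.
H = 287 × 292 / 9.80 = 83804/9.80 = 8551.4 m.

H ≈ 8600 m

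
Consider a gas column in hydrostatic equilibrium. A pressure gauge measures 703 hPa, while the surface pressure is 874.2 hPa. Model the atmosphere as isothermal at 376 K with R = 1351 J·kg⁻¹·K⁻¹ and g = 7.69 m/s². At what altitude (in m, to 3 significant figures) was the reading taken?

Scale height: H = RT/g = 1351 × 376 / 7.69 = 66057 m.
Invert the barometric formula: z = H ln(P₀/P).
P₀/P = 874.2/703 = 1.2435; ln(1.2435) = 0.21793.
z = 66057 × 0.21793 = 14396 m.

z ≈ 14400 m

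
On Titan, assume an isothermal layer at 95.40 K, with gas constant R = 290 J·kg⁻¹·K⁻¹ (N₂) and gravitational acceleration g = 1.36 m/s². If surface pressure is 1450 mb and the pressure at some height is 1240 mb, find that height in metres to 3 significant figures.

z ≈ 3180 m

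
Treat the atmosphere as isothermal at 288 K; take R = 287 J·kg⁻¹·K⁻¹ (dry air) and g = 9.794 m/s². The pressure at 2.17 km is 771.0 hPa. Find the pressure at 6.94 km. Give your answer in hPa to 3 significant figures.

P ≈ 438 hPa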